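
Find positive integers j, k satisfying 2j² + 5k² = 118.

Try small values of j and check whether (118 - 2j²)/5 is a perfect square.
j = 7: 2·7² = 98, so 5k² = 118 - 98 = 20, giving k² = 4, k = 2.
Check: 2·7² + 5·2² = 98 + 20 = 118 ✓

j = 7, k = 2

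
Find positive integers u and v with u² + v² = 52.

We need to find integers u, v > 0 such that u² + v² = 52.
Trying u = 4: v² = 52 - 4² = 52 - 16 = 36
v = 6
Check: 4² + 6² = 16 + 36 = 52 ✓

52 = 4² + 6²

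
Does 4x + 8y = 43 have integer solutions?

Step 1: Compute gcd(4, 8).
gcd(4, 8) = 4

Step 2: Check divisibility.
Does 4 divide 43? 43 = 4 x 10 + 3, so no.

By the theorem on linear Diophantine equations, 4x + 8y = 43 has integer solutions if and only if gcd(4, 8) divides 43. Since 4 does not divide 43, no solutions exist.

No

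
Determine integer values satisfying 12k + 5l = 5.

Step 1: Check solvability.
gcd(12, 5) = 1
Since 1 divides 5, solutions exist.

Step 2: Apply extended Euclidean algorithm to find gcd.
We find integers such that 12*x0 + 5*y0 = 1

Step 3: Scale the particular solution.
Multiply by 5/1 = 5:
k = -10, l = 25

Step 4: Verify.
12*(-10) + 5*(25) = 5 = 5 ✓

k = -10, l = 25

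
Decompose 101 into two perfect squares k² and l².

We need to find integers k, l > 0 such that k² + l² = 101.
Trying k = 1: l² = 101 - 1² = 101 - 1 = 100
l = 10
Check: 1² + 10² = 1 + 100 = 101 ✓

101 = 1² + 10²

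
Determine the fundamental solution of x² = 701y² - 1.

We need x² = 701y² - 1. Try successive y:
y = 1: x² = 701·1² - 1 = 700, not a perfect square
y = 2: x² = 701·2² - 1 = 2803, not a perfect square
y = 3: x² = 701·3² - 1 = 6308, not a perfect square
...
y = 445: x² = 701·445² - 1 = 138815524 = 11782² ✓
Check: 11782² - 701·445² = 138815524 - 138815525 = -1 ✓

x = 11782, y = 445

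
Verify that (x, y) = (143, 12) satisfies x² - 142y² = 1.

Compute x² = 143² = 20449
Compute 142y² = 142·12² = 142·144 = 20448
x² - 142y² = 20449 - 20448 = 1
Since this equals 1, (143, 12) is a solution.

Yes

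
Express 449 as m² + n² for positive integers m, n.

We need to find integers m, n > 0 such that m² + n² = 449.
Trying m = 7: n² = 449 - 7² = 449 - 49 = 400
n = 20
Check: 7² + 20² = 49 + 400 = 449 ✓

449 = 7² + 20²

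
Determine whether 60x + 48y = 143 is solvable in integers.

Step 1: Compute gcd(60, 48).
gcd(60, 48) = 12

Step 2: Check divisibility.
Does 12 divide 143? 143 = 12 x 11 + 11, so no.

By the theorem on linear Diophantine equations, 60x + 48y = 143 has integer solutions if and only if gcd(60, 48) divides 143. Since 12 does not divide 143, no solutions exist.

No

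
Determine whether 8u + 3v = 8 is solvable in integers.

Step 1: Compute gcd(8, 3).
gcd(8, 3) = 1

Step 2: Check divisibility.
Does 1 divide 8? 8 = 1 x 8, so yes.

By the theorem on linear Diophantine equations, 8u + 3v = 8 has integer solutions if and only if gcd(8, 3) divides 8. Since 1 | 8, solutions exist.

Yes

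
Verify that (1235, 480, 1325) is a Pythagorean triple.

Compute a² + b² = 1235² + 480² = 1525225 + 230400 = 1755625
Compute c² = 1325² = 1755625
Since 1755625 = 1755625, confirmed.

Yes, it is a Pythagorean triple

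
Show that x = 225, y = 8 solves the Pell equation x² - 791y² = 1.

Compute x² = 225² = 50625
Compute 791y² = 791·8² = 791·64 = 50624
x² - 791y² = 50625 - 50624 = 1
Since this equals 1, (225, 8) is a solution.

Yes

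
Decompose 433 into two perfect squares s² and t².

We need to find integers s, t > 0 such that s² + t² = 433.
Trying s = 12: t² = 433 - 12² = 433 - 144 = 289
t = 17
Check: 12² + 17² = 144 + 289 = 433 ✓

433 = 12² + 17²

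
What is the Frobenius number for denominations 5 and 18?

For two coprime denominations a and b, the Frobenius number (largest value not representable as a non-negative combination) is ab - a - b.
Here gcd(5, 18) = 1, so they are coprime.
F(5, 18) = 5·18 - 5 - 18 = 90 - 23 = 67

67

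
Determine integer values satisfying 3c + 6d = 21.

Step 1: Check solvability.
gcd(3, 6) = 3
Since 3 divides 21, solutions exist.

Step 2: Apply extended Euclidean algorithm to find gcd.
We find integers such that 3*x0 + 6*y0 = 3

Step 3: Scale the particular solution.
Multiply by 21/3 = 7:
c = 7, d = 0

Step 4: Verify.
3*(7) + 6*(0) = 21 = 21 ✓

c = 7, d = 0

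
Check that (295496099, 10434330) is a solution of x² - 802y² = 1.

Compute x² = 295496099² = 87317944524217801
Compute 802y² = 802·10434330² = 802·108875242548900 = 87317944524217800
x² - 802y² = 87317944524217801 - 87317944524217800 = 1
Since this equals 1, (295496099, 10434330) is a solution.

Yes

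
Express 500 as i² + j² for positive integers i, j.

We need to find integers i, j > 0 such that i² + j² = 500.
Trying i = 4: j² = 500 - 4² = 500 - 16 = 484
j = 22
Check: 4² + 22² = 16 + 484 = 500 ✓

500 = 4² + 22²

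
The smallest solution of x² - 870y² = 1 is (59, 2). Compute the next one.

Solutions to x² - Dy² = 1 are generated by powers of (x₀ + y₀√D).
The next solution satisfies x₁ + y₁√870 = (x₀ + y₀√870)², giving:
x₁ = x₀² + 870y₀² = 59² + 870·2² = 3481 + 3480 = 6961
y₁ = 2x₀y₀ = 2·59·2 = 236

Verify: 6961² - 870·236² = 48455521 - 48455520 = 1 ✓

x = 6961, y = 236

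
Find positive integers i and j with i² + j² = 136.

We need to find integers i, j > 0 such that i² + j² = 136.
Trying i = 6: j² = 136 - 6² = 136 - 36 = 100
j = 10
Check: 6² + 10² = 36 + 100 = 136 ✓

136 = 6² + 10²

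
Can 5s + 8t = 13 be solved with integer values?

Step 1: Compute gcd(5, 8).
gcd(5, 8) = 1

Step 2: Check divisibility.
Does 1 divide 13? 13 = 1 x 13, so yes.

By the theorem on linear Diophantine equations, 5s + 8t = 13 has integer solutions if and only if gcd(5, 8) divides 13. Since 1 | 13, solutions exist.

Yes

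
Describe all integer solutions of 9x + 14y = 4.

Step 1: Compute gcd(9, 14) = 1.
Since 1 divides 4, solutions exist.

Step 2: Find a particular solution using extended Euclidean algorithm.
We get x₀ = -12, y₀ = 8.
Check: 9*-12 + 14*8 = 4 = 4 ✓

Step 3: Write the general solution.
x = -12 + (14/1)t = -12 + 14t
y = 8 - (9/1)t = 8 - 9t
for any integer t.

x = -12 + 14t, y = 8 - 9t for integer t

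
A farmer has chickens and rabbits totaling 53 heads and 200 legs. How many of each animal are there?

Let c = chickens, r = rabbits.
Heads: c + r = 53
Legs: 2c + 4r = 200
From the first equation, c = 53 - r. Substitute:
2(53 - r) + 4r = 200
106 + 2r = 200
r = (200 - 106)/2 = 47
c = 53 - 47 = 6

Chickens: 6, Rabbits: 47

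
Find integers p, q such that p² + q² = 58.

We need to find integers p, q > 0 such that p² + q² = 58.
Trying p = 3: q² = 58 - 3² = 58 - 9 = 49
q = 7
Check: 3² + 7² = 9 + 49 = 58 ✓

58 = 3² + 7²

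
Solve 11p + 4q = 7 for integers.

Step 1: Check solvability.
gcd(11, 4) = 1
Since 1 divides 7, solutions exist.

Step 2: Apply extended Euclidean algorithm to find gcd.
We find integers such that 11*x0 + 4*y0 = 1

Step 3: Scale the particular solution.
Multiply by 7/1 = 7:
p = -7, q = 21

Step 4: Verify.
11*(-7) + 4*(21) = 7 = 7 ✓

p = -7, q = 21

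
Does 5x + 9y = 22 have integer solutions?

Step 1: Compute gcd(5, 9).
gcd(5, 9) = 1

Step 2: Check divisibility.
Does 1 divide 22? 22 = 1 x 22, so yes.

By the theorem on linear Diophantine equations, 5x + 9y = 22 has integer solutions if and only if gcd(5, 9) divides 22. Since 1 | 22, solutions exist.

Yes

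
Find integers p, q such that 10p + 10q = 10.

Step 1: Check solvability.
gcd(10, 10) = 10
Since 10 divides 10, solutions exist.

Step 2: Apply extended Euclidean algorithm to find gcd.
We find integers such that 10*x0 + 10*y0 = 10

Step 3: Scale the particular solution.
Multiply by 10/10 = 1:
p = 0, q = 1

Step 4: Verify.
10*(0) + 10*(1) = 10 = 10 ✓

p = 0, q = 1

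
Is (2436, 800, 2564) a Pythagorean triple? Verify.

Compute a² + b² = 2436² + 800² = 5934096 + 640000 = 6574096
Compute c² = 2564² = 6574096
Since 6574096 = 6574096, confirmed.

Yes, it is a Pythagorean triple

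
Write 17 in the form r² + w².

We need to find integers r, w > 0 such that r² + w² = 17.
Trying r = 1: w² = 17 - 1² = 17 - 1 = 16
w = 4
Check: 1² + 4² = 1 + 16 = 17 ✓

17 = 1² + 4²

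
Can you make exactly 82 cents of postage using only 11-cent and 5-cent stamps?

We need non-negative x, y with 11x + 5y = 82.
gcd(11, 5) = 1 divides 82, so integer solutions exist.
Search for a non-negative one: x = 2 gives 5y = 82 - 22 = 60, so y = 12.
Check: 11·2 + 5·12 = 82 ✓

Yes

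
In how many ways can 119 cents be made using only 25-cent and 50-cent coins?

We need non-negative integers (x, y) with 25x + 50y = 119.
For each x from 0 to 4, check if (119 - 25x) is a non-negative multiple of 50.
Solutions (x, y): none
Count: 0

0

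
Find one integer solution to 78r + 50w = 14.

Step 1: Check solvability.
gcd(78, 50) = 2
Since 2 divides 14, solutions exist.

Step 2: Apply extended Euclidean algorithm to find gcd.
We find integers such that 78*x0 + 50*y0 = 2

Step 3: Scale the particular solution.
Multiply by 14/2 = 7:
r = 63, w = -98

Step 4: Verify.
78*(63) + 50*(-98) = 14 = 14 ✓

r = 63, w = -98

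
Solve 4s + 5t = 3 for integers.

Step 1: Check solvability.
gcd(4, 5) = 1
Since 1 divides 3, solutions exist.

Step 2: Apply extended Euclidean algorithm to find gcd.
We find integers such that 4*x0 + 5*y0 = 1

Step 3: Scale the particular solution.
Multiply by 3/1 = 3:
s = -3, t = 3

Step 4: Verify.
4*(-3) + 5*(3) = 3 = 3 ✓

s = -3, t = 3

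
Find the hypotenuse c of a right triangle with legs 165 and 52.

c² = a² + b² = 165² + 52² = 27225 + 2704 = 29929
c = sqrt(29929) = 173

173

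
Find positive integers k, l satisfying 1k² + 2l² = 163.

Try small values of k and check whether (163 - 1k²)/2 is a perfect square.
k = 1: 1·1² = 1, so 2l² = 163 - 1 = 162, giving l² = 81, l = 9.
Check: 1·1² + 2·9² = 1 + 162 = 163 ✓

k = 1, l = 9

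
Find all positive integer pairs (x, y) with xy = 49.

The positive divisors of 49 are: 1, 7, 49.
Each divisor d gives the pair (d, 49/d):
(1, 49), (7, 7), (49, 1)

(1, 49), (7, 7), (49, 1)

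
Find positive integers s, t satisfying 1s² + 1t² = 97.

Try small values of s and check whether (97 - 1s²)/1 is a perfect square.
s = 4: 1·4² = 16, so 1t² = 97 - 16 = 81, giving t² = 81, t = 9.
Check: 1·4² + 1·9² = 16 + 81 = 97 ✓

s = 4, t = 9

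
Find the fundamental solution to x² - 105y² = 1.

We seek the smallest positive integers (x, y) with x² - 105y² = 1, i.e., x² = 105y² + 1.
Try successive y values:
y = 1: x² = 105·1² + 1 = 106, not a perfect square
y = 2: x² = 105·2² + 1 = 421, not a perfect square
y = 3: x² = 105·3² + 1 = 946, not a perfect square
... continuing the search (or via continued fractions) ...
y = 4: x² = 105·4² + 1 = 1681, x = 41 ✓

Verify: 41² - 105·4² = 1681 - 1680 = 1 ✓

x = 41, y = 4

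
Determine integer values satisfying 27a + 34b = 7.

Step 1: Check solvability.
gcd(27, 34) = 1
Since 1 divides 7, solutions exist.

Step 2: Apply extended Euclidean algorithm to find gcd.
We find integers such that 27*x0 + 34*y0 = 1

Step 3: Scale the particular solution.
Multiply by 7/1 = 7:
a = -35, b = 28

Step 4: Verify.
27*(-35) + 34*(28) = 7 = 7 ✓

a = -35, b = 28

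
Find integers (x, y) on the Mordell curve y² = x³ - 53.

Try small integer x values and check whether x³ - 53 is a perfect square.
x = 9: x³ - 53 = 9³ - 53 = 729 - 53 = 676
Is 676 a perfect square? 26² = 676 ✓
So (x, y) = (9, -26) is a solution.

x = 9, y = -26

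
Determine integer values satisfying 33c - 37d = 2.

Step 1: Check solvability.
gcd(33, 37) = 1
Since 1 divides 2, solutions exist.

Step 2: Apply extended Euclidean algorithm to find gcd.
We find integers such that 33*x0 + 37*y0 = 1

Step 3: Scale the particular solution.
Multiply by 2/1 = 2:
c = 18, d = 16

Step 4: Verify.
33*(18) - 37*(16) = 2 = 2 ✓

c = 18, d = 16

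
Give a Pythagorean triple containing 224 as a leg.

We need the other leg and hypotenuse such that 224² + x² = c².
Take x = 207, c = 305: 224² + 207² = 50176 + 42849 = 93025 = 305² ✓
Triple: (207, 224, 305)

(207, 224, 305)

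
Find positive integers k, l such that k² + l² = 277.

Search for k with 277 - k² a perfect square.
k = 9: 277 - 9² = 277 - 81 = 196 = 14² ✓
So k = 9, l = 14.

k = 9, l = 14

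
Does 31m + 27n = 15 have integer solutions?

Step 1: Compute gcd(31, 27).
gcd(31, 27) = 1

Step 2: Check divisibility.
Does 1 divide 15? 15 = 1 x 15, so yes.

By the theorem on linear Diophantine equations, 31m + 27n = 15 has integer solutions if and only if gcd(31, 27) divides 15. Since 1 | 15, solutions exist.

Yes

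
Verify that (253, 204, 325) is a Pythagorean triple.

Compute a² + b² = 253² + 204² = 64009 + 41616 = 105625
Compute c² = 325² = 105625
Since 105625 = 105625, confirmed.

Yes, it is a Pythagorean triple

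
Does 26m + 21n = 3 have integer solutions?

Step 1: Compute gcd(26, 21).
gcd(26, 21) = 1

Step 2: Check divisibility.
Does 1 divide 3? 3 = 1 x 3, so yes.

By the theorem on linear Diophantine equations, 26m + 21n = 3 has integer solutions if and only if gcd(26, 21) divides 3. Since 1 | 3, solutions exist.

Yes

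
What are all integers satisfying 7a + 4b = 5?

Step 1: Compute gcd(7, 4) = 1.
Since 1 divides 5, solutions exist.

Step 2: Find a particular solution using extended Euclidean algorithm.
We get a₀ = -5, b₀ = 10.
Check: 7*-5 + 4*10 = 5 = 5 ✓

Step 3: Write the general solution.
a = -5 + (4/1)t = -5 + 4t
b = 10 - (7/1)t = 10 - 7t
for any integer t.

a = -5 + 4t, b = 10 - 7t for integer t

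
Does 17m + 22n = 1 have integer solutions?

Step 1: Compute gcd(17, 22).
gcd(17, 22) = 1

Step 2: Check divisibility.
Does 1 divide 1? 1 = 1 x 1, so yes.

By the theorem on linear Diophantine equations, 17m + 22n = 1 has integer solutions if and only if gcd(17, 22) divides 1. Since 1 | 1, solutions exist.

Yes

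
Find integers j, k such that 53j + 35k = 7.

Step 1: Check solvability.
gcd(53, 35) = 1
Since 1 divides 7, solutions exist.

Step 2: Apply extended Euclidean algorithm to find gcd.
We find integers such that 53*x0 + 35*y0 = 1

Step 3: Scale the particular solution.
Multiply by 7/1 = 7:
j = 14, k = -21

Step 4: Verify.
53*(14) + 35*(-21) = 7 = 7 ✓

j = 14, k = -21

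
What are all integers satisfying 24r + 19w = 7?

Step 1: Compute gcd(24, 19) = 1.
Since 1 divides 7, solutions exist.

Step 2: Find a particular solution using extended Euclidean algorithm.
We get r₀ = 28, w₀ = -35.
Check: 24*28 + 19*-35 = 7 = 7 ✓

Step 3: Write the general solution.
r = 28 + (19/1)t = 28 + 19t
w = -35 - (24/1)t = -35 - 24t
for any integer t.

r = 28 + 19t, w = -35 - 24t for integer t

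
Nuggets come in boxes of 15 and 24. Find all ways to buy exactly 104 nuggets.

We need non-negative integers (x, y) with 15x + 24y = 104.
For each x in 0..6, check if 104 - 15x is a non-negative multiple of 24.
No x yields an integer y ≥ 0.

No solution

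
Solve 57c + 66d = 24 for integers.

Step 1: Check solvability.
gcd(57, 66) = 3
Since 3 divides 24, solutions exist.

Step 2: Apply extended Euclidean algorithm to find gcd.
We find integers such that 57*x0 + 66*y0 = 3

Step 3: Scale the particular solution.
Multiply by 24/3 = 8:
c = 56, d = -48

Step 4: Verify.
57*(56) + 66*(-48) = 24 = 24 ✓

c = 56, d = -48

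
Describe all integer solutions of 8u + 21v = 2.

Step 1: Compute gcd(8, 21) = 1.
Since 1 divides 2, solutions exist.

Step 2: Find a particular solution using extended Euclidean algorithm.
We get u₀ = 16, v₀ = -6.
Check: 8*16 + 21*-6 = 2 = 2 ✓

Step 3: Write the general solution.
u = 16 + (21/1)t = 16 + 21t
v = -6 - (8/1)t = -6 - 8t
for any integer t.

u = 16 + 21t, v = -6 - 8t for integer t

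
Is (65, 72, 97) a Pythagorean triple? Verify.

Compute a² + b² = 65² + 72² = 4225 + 5184 = 9409
Compute c² = 97² = 9409
Since 9409 = 9409, confirmed.

Yes, it is a Pythagorean triple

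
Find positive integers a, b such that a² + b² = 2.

Search for a with 2 - a² a perfect square.
a = 1: 2 - 1² = 2 - 1 = 1 = 1² ✓
So a = 1, b = 1.

a = 1, b = 1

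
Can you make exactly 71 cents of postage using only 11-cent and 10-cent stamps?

We need non-negative x, y with 11x + 10y = 71.
gcd(11, 10) = 1 divides 71, so integer solutions exist.
Search for a non-negative one: x = 1 gives 10y = 71 - 11 = 60, so y = 6.
Check: 11·1 + 10·6 = 71 ✓

Yes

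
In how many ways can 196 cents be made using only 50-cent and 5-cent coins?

We need non-negative integers (x, y) with 50x + 5y = 196.
For each x from 0 to 3, check if (196 - 50x) is a non-negative multiple of 5.
Solutions (x, y): none
Count: 0

0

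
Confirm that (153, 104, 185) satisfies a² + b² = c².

Compute a² + b² = 153² + 104² = 23409 + 10816 = 34225
Compute c² = 185² = 34225
Since 34225 = 34225, confirmed.

Yes, it is a Pythagorean triple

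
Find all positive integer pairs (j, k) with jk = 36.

The positive divisors of 36 are: 1, 2, 3, 4, 6, 9, 12, 18, 36.
Each divisor d gives the pair (d, 36/d):
(1, 36), (2, 18), (3, 12), (4, 9), (6, 6), (9, 4), (12, 3), (18, 2), (36, 1)

(1, 36), (2, 18), (3, 12), (4, 9), (6, 6), (9, 4), (12, 3), (18, 2), (36, 1)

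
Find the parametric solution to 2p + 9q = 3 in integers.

Step 1: Compute gcd(2, 9) = 1.
Since 1 divides 3, solutions exist.

Step 2: Find a particular solution using extended Euclidean algorithm.
We get p₀ = -12, q₀ = 3.
Check: 2*-12 + 9*3 = 3 = 3 ✓

Step 3: Write the general solution.
p = -12 + (9/1)t = -12 + 9t
q = 3 - (2/1)t = 3 - 2t
for any integer t.

p = -12 + 9t, q = 3 - 2t for integer t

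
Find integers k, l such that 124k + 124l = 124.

Step 1: Check solvability.
gcd(124, 124) = 124
Since 124 divides 124, solutions exist.

Step 2: Apply extended Euclidean algorithm to find gcd.
We find integers such that 124*x0 + 124*y0 = 124

Step 3: Scale the particular solution.
Multiply by 124/124 = 1:
k = 0, l = 1

Step 4: Verify.
124*(0) + 124*(1) = 124 = 124 ✓

k = 0, l = 1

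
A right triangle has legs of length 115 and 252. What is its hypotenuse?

c² = a² + b² = 115² + 252² = 13225 + 63504 = 76729
c = 277

277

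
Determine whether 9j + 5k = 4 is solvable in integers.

Step 1: Compute gcd(9, 5).
gcd(9, 5) = 1

Step 2: Check divisibility.
Does 1 divide 4? 4 = 1 x 4, so yes.

By the theorem on linear Diophantine equations, 9j + 5k = 4 has integer solutions if and only if gcd(9, 5) divides 4. Since 1 | 4, solutions exist.

Yes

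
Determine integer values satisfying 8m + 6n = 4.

Step 1: Check solvability.
gcd(8, 6) = 2
Since 2 divides 4, solutions exist.

Step 2: Apply extended Euclidean algorithm to find gcd.
We find integers such that 8*x0 + 6*y0 = 2

Step 3: Scale the particular solution.
Multiply by 4/2 = 2:
m = 2, n = -2

Step 4: Verify.
8*(2) + 6*(-2) = 4 = 4 ✓

m = 2, n = -2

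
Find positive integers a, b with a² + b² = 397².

We need a² + b² = 397² = 157609.
Trying: 325² + 228² = 105625 + 51984 = 157609 ✓

(325, 228, 397)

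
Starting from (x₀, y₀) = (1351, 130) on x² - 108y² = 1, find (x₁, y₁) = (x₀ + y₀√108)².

Solutions to x² - Dy² = 1 are generated by powers of (x₀ + y₀√D).
The next solution satisfies x₁ + y₁√108 = (x₀ + y₀√108)², giving:
x₁ = x₀² + 108y₀² = 1351² + 108·130² = 1825201 + 1825200 = 3650401
y₁ = 2x₀y₀ = 2·1351·130 = 351260

Verify: 3650401² - 108·351260² = 13325427460801 - 13325427460800 = 1 ✓

x = 3650401, y = 351260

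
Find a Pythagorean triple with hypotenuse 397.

We need a² + b² = 397² = 157609.
Trying: 325² + 228² = 105625 + 51984 = 157609 ✓

(325, 228, 397)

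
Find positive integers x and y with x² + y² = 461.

We need to find integers x, y > 0 such that x² + y² = 461.
Trying x = 10: y² = 461 - 10² = 461 - 100 = 361
y = 19
Check: 10² + 19² = 100 + 361 = 461 ✓

461 = 10² + 19²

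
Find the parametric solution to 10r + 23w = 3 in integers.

Step 1: Compute gcd(10, 23) = 1.
Since 1 divides 3, solutions exist.

Step 2: Find a particular solution using extended Euclidean algorithm.
We get r₀ = 21, w₀ = -9.
Check: 10*21 + 23*-9 = 3 = 3 ✓

Step 3: Write the general solution.
r = 21 + (23/1)t = 21 + 23t
w = -9 - (10/1)t = -9 - 10t
for any integer t.

r = 21 + 23t, w = -9 - 10t for integer t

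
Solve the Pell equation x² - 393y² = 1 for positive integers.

We seek the smallest positive integers (x, y) with x² - 393y² = 1, i.e., x² = 393y² + 1.
Try successive y values:
y = 1: x² = 393·1² + 1 = 394, not a perfect square
y = 2: x² = 393·2² + 1 = 1573, not a perfect square
y = 3: x² = 393·3² + 1 = 3538, not a perfect square
... continuing the search (or via continued fractions) ...
y = 2342444: x² = 393·2342444² + 1 = 2156408250002449, x = 46437143 ✓

Verify: 46437143² - 393·2342444² = 2156408250002449 - 2156408250002448 = 1 ✓

x = 46437143, y = 2342444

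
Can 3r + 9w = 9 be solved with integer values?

Step 1: Compute gcd(3, 9).
gcd(3, 9) = 3

Step 2: Check divisibility.
Does 3 divide 9? 9 = 3 x 3, so yes.

By the theorem on linear Diophantine equations, 3r + 9w = 9 has integer solutions if and only if gcd(3, 9) divides 9. Since 3 | 9, solutions exist.

Yes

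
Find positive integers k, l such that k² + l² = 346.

Search for k with 346 - k² a perfect square.
k = 11: 346 - 11² = 346 - 121 = 225 = 15² ✓
So k = 11, l = 15.

k = 11, l = 15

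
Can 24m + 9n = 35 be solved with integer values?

Step 1: Compute gcd(24, 9).
gcd(24, 9) = 3

Step 2: Check divisibility.
Does 3 divide 35? 35 = 3 x 11 + 2, so no.

By the theorem on linear Diophantine equations, 24m + 9n = 35 has integer solutions if and only if gcd(24, 9) divides 35. Since 3 does not divide 35, no solutions exist.

No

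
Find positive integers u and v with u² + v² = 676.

We need to find integers u, v > 0 such that u² + v² = 676.
Trying u = 10: v² = 676 - 10² = 676 - 100 = 576
v = 24
Check: 10² + 24² = 100 + 576 = 676 ✓

676 = 10² + 24²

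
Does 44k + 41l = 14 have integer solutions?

Step 1: Compute gcd(44, 41).
gcd(44, 41) = 1

Step 2: Check divisibility.
Does 1 divide 14? 14 = 1 x 14, so yes.

By the theorem on linear Diophantine equations, 44k + 41l = 14 has integer solutions if and only if gcd(44, 41) divides 14. Since 1 | 14, solutions exist.

Yes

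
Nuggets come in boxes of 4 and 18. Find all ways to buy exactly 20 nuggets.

We need non-negative integers (x, y) with 4x + 18y = 20.
For each x in 0..5, check if 20 - 4x is a non-negative multiple of 18.
x = 5: 18y = 0, y = 0 ✓

(5 boxes of 4, 0 boxes of 18)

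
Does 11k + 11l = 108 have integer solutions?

Step 1: Compute gcd(11, 11).
gcd(11, 11) = 11

Step 2: Check divisibility.
Does 11 divide 108? 108 = 11 x 9 + 9, so no.

By the theorem on linear Diophantine equations, 11k + 11l = 108 has integer solutions if and only if gcd(11, 11) divides 108. Since 11 does not divide 108, no solutions exist.

No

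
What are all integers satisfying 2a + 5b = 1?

Step 1: Compute gcd(2, 5) = 1.
Since 1 divides 1, solutions exist.

Step 2: Find a particular solution using extended Euclidean algorithm.
We get a₀ = -2, b₀ = 1.
Check: 2*-2 + 5*1 = 1 = 1 ✓

Step 3: Write the general solution.
a = -2 + (5/1)t = -2 + 5t
b = 1 - (2/1)t = 1 - 2t
for any integer t.

a = -2 + 5t, b = 1 - 2t for integer t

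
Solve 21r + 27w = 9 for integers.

Step 1: Check solvability.
gcd(21, 27) = 3
Since 3 divides 9, solutions exist.

Step 2: Apply extended Euclidean algorithm to find gcd.
We find integers such that 21*x0 + 27*y0 = 3

Step 3: Scale the particular solution.
Multiply by 9/3 = 3:
r = 12, w = -9

Step 4: Verify.
21*(12) + 27*(-9) = 9 = 9 ✓

r = 12, w = -9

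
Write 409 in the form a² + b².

We need to find integers a, b > 0 such that a² + b² = 409.
Trying a = 3: b² = 409 - 3² = 409 - 9 = 400
b = 20
Check: 3² + 20² = 9 + 400 = 409 ✓

409 = 3² + 20²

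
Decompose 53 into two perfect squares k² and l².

We need to find integers k, l > 0 such that k² + l² = 53.
Trying k = 2: l² = 53 - 2² = 53 - 4 = 49
l = 7
Check: 2² + 7² = 4 + 49 = 53 ✓

53 = 2² + 7²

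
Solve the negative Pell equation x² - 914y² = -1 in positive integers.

We need x² = 914y² - 1. Try successive y:
y = 1: x² = 914·1² - 1 = 913, not a perfect square
y = 2: x² = 914·2² - 1 = 3655, not a perfect square
y = 3: x² = 914·3² - 1 = 8225, not a perfect square
...
y = 185: x² = 914·185² - 1 = 31281649 = 5593² ✓
Check: 5593² - 914·185² = 31281649 - 31281650 = -1 ✓

x = 5593, y = 185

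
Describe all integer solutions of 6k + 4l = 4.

Step 1: Compute gcd(6, 4) = 2.
Since 2 divides 4, solutions exist.

Step 2: Find a particular solution using extended Euclidean algorithm.
We get k₀ = 2, l₀ = -2.
Check: 6*2 + 4*-2 = 4 = 4 ✓

Step 3: Write the general solution.
k = 2 + (4/2)t = 2 + 2t
l = -2 - (6/2)t = -2 - 3t
for any integer t.

k = 2 + 2t, l = -2 - 3t for integer t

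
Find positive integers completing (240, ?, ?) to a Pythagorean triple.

We need the other leg and hypotenuse such that 240² + x² = c².
Take x = 238, c = 338: 240² + 238² = 57600 + 56644 = 114244 = 338² ✓
Triple: (238, 240, 338)

(238, 240, 338)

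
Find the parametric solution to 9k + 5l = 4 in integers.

Step 1: Compute gcd(9, 5) = 1.
Since 1 divides 4, solutions exist.

Step 2: Find a particular solution using extended Euclidean algorithm.
We get k₀ = -4, l₀ = 8.
Check: 9*-4 + 5*8 = 4 = 4 ✓

Step 3: Write the general solution.
k = -4 + (5/1)t = -4 + 5t
l = 8 - (9/1)t = 8 - 9t
for any integer t.

k = -4 + 5t, l = 8 - 9t for integer t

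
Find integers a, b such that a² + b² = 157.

We need to find integers a, b > 0 such that a² + b² = 157.
Trying a = 6: b² = 157 - 6² = 157 - 36 = 121
b = 11
Check: 6² + 11² = 36 + 121 = 157 ✓

157 = 6² + 11²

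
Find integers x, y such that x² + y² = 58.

We need to find integers x, y > 0 such that x² + y² = 58.
Trying x = 3: y² = 58 - 3² = 58 - 9 = 49
y = 7
Check: 3² + 7² = 9 + 49 = 58 ✓

58 = 3² + 7²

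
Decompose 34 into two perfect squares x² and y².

We need to find integers x, y > 0 such that x² + y² = 34.
Trying x = 3: y² = 34 - 3² = 34 - 9 = 25
y = 5
Check: 3² + 5² = 9 + 25 = 34 ✓

34 = 3² + 5²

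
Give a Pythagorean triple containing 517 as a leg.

We need the other leg and hypotenuse such that 517² + x² = c².
Take x = 1044, c = 1165: 517² + 1044² = 267289 + 1089936 = 1357225 = 1165² ✓
Triple: (517, 1044, 1165)

(517, 1044, 1165)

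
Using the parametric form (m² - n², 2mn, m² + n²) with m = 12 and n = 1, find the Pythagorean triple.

a = m² - n² = 12² - 1² = 144 - 1 = 143
b = 2mn = 2·12·1 = 24
c = m² + n² = 144 + 1 = 145
Verify: 143² + 24² = 20449 + 576 = 21025 = 145² ✓

(143, 24, 145)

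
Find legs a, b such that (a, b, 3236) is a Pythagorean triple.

We need a² + b² = 3236² = 10471696.
Trying: 3036² + 1120² = 9217296 + 1254400 = 10471696 ✓

(3036, 1120, 3236)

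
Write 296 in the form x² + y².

We need to find integers x, y > 0 such that x² + y² = 296.
Trying x = 10: y² = 296 - 10² = 296 - 100 = 196
y = 14
Check: 10² + 14² = 100 + 196 = 296 ✓

296 = 10² + 14²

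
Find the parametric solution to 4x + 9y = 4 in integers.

Step 1: Compute gcd(4, 9) = 1.
Since 1 divides 4, solutions exist.

Step 2: Find a particular solution using extended Euclidean algorithm.
We get x₀ = -8, y₀ = 4.
Check: 4*-8 + 9*4 = 4 = 4 ✓

Step 3: Write the general solution.
x = -8 + (9/1)t = -8 + 9t
y = 4 - (4/1)t = 4 - 4t
for any integer t.

x = -8 + 9t, y = 4 - 4t for integer t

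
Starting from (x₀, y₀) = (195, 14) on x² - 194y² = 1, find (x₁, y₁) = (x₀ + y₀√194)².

Solutions to x² - Dy² = 1 are generated by powers of (x₀ + y₀√D).
The next solution satisfies x₁ + y₁√194 = (x₀ + y₀√194)², giving:
x₁ = x₀² + 194y₀² = 195² + 194·14² = 38025 + 38024 = 76049
y₁ = 2x₀y₀ = 2·195·14 = 5460

Verify: 76049² - 194·5460² = 5783450401 - 5783450400 = 1 ✓

x = 76049, y = 5460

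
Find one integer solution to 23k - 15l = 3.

Step 1: Check solvability.
gcd(23, 15) = 1
Since 1 divides 3, solutions exist.

Step 2: Apply extended Euclidean algorithm to find gcd.
We find integers such that 23*x0 + 15*y0 = 1

Step 3: Scale the particular solution.
Multiply by 3/1 = 3:
k = 6, l = 9

Step 4: Verify.
23*(6) - 15*(9) = 3 = 3 ✓

k = 6, l = 9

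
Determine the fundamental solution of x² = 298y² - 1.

We need x² = 298y² - 1. Try successive y:
y = 1: x² = 298·1² - 1 = 297, not a perfect square
y = 2: x² = 298·2² - 1 = 1191, not a perfect square
y = 3: x² = 298·3² - 1 = 2681, not a perfect square
...
y = 23725: x² = 298·23725² - 1 = 167736936249 = 409557² ✓
Check: 409557² - 298·23725² = 167736936249 - 167736936250 = -1 ✓

x = 409557, y = 23725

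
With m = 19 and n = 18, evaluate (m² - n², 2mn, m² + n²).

a = m² - n² = 361 - 324 = 37
b = 2mn = 2·19·18 = 684
c = m² + n² = 361 + 324 = 685
Verify: 37² + 684² = 1369 + 467856 = 469225 = 685² ✓

(37, 684, 685)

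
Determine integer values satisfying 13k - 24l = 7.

Step 1: Check solvability.
gcd(13, 24) = 1
Since 1 divides 7, solutions exist.

Step 2: Apply extended Euclidean algorithm to find gcd.
We find integers such that 13*x0 + 24*y0 = 1

Step 3: Scale the particular solution.
Multiply by 7/1 = 7:
k = -77, l = -42

Step 4: Verify.
13*(-77) - 24*(-42) = 7 = 7 ✓

k = -77, l = -42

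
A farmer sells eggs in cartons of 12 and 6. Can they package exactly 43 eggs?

We need non-negative a, b with 12a + 6b = 43.
gcd(12, 6) = 6, and 6 does not divide 43.
No integer solutions exist.

No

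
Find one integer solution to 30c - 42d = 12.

Step 1: Check solvability.
gcd(30, 42) = 6
Since 6 divides 12, solutions exist.

Step 2: Apply extended Euclidean algorithm to find gcd.
We find integers such that 30*x0 + 42*y0 = 6

Step 3: Scale the particular solution.
Multiply by 12/6 = 2:
c = 6, d = 4

Step 4: Verify.
30*(6) - 42*(4) = 12 = 12 ✓

c = 6, d = 4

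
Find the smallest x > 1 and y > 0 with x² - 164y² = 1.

We seek the smallest positive integers (x, y) with x² - 164y² = 1, i.e., x² = 164y² + 1.
Try successive y values:
y = 1: x² = 164·1² + 1 = 165, not a perfect square
y = 2: x² = 164·2² + 1 = 657, not a perfect square
y = 3: x² = 164·3² + 1 = 1477, not a perfect square
... continuing the search (or via continued fractions) ...
y = 160: x² = 164·160² + 1 = 4198401, x = 2049 ✓

Verify: 2049² - 164·160² = 4198401 - 4198400 = 1 ✓

x = 2049, y = 160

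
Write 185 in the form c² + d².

We need to find integers c, d > 0 such that c² + d² = 185.
Trying c = 4: d² = 185 - 4² = 185 - 16 = 169
d = 13
Check: 4² + 13² = 16 + 169 = 185 ✓

185 = 4² + 13²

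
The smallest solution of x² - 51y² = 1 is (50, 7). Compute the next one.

Solutions to x² - Dy² = 1 are generated by powers of (x₀ + y₀√D).
The next solution satisfies x₁ + y₁√51 = (x₀ + y₀√51)², giving:
x₁ = x₀² + 51y₀² = 50² + 51·7² = 2500 + 2499 = 4999
y₁ = 2x₀y₀ = 2·50·7 = 700

Verify: 4999² - 51·700² = 24990001 - 24990000 = 1 ✓

x = 4999, y = 700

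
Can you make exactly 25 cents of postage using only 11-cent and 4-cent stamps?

We need non-negative x, y with 11x + 4y = 25.
gcd(11, 4) = 1 divides 25, so integer solutions exist, but checking x = 0..2 shows none with y ≥ 0.
So 25 cannot be made with non-negative stamp counts.

No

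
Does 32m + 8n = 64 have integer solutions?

Step 1: Compute gcd(32, 8).
gcd(32, 8) = 8

Step 2: Check divisibility.
Does 8 divide 64? 64 = 8 x 8, so yes.

By the theorem on linear Diophantine equations, 32m + 8n = 64 has integer solutions if and only if gcd(32, 8) divides 64. Since 8 | 64, solutions exist.

Yes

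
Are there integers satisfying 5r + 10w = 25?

Step 1: Compute gcd(5, 10).
gcd(5, 10) = 5

Step 2: Check divisibility.
Does 5 divide 25? 25 = 5 x 5, so yes.

By the theorem on linear Diophantine equations, 5r + 10w = 25 has integer solutions if and only if gcd(5, 10) divides 25. Since 5 | 25, solutions exist.

Yes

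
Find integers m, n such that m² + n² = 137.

We need to find integers m, n > 0 such that m² + n² = 137.
Trying m = 4: n² = 137 - 4² = 137 - 16 = 121
n = 11
Check: 4² + 11² = 16 + 121 = 137 ✓

137 = 4² + 11²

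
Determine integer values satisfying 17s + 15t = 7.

Step 1: Check solvability.
gcd(17, 15) = 1
Since 1 divides 7, solutions exist.

Step 2: Apply extended Euclidean algorithm to find gcd.
We find integers such that 17*x0 + 15*y0 = 1

Step 3: Scale the particular solution.
Multiply by 7/1 = 7:
s = -49, t = 56

Step 4: Verify.
17*(-49) + 15*(56) = 7 = 7 ✓

s = -49, t = 56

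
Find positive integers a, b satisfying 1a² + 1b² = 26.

Try small values of a and check whether (26 - 1a²)/1 is a perfect square.
a = 1: 1·1² = 1, so 1b² = 26 - 1 = 25, giving b² = 25, b = 5.
Check: 1·1² + 1·5² = 1 + 25 = 26 ✓

a = 1, b = 5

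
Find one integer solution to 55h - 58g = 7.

Step 1: Check solvability.
gcd(55, 58) = 1
Since 1 divides 7, solutions exist.

Step 2: Apply extended Euclidean algorithm to find gcd.
We find integers such that 55*x0 + 58*y0 = 1

Step 3: Scale the particular solution.
Multiply by 7/1 = 7:
h = 133, g = 126

Step 4: Verify.
55*(133) - 58*(126) = 7 = 7 ✓

h = 133, g = 126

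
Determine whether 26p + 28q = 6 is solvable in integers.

Step 1: Compute gcd(26, 28).
gcd(26, 28) = 2

Step 2: Check divisibility.
Does 2 divide 6? 6 = 2 x 3, so yes.

By the theorem on linear Diophantine equations, 26p + 28q = 6 has integer solutions if and only if gcd(26, 28) divides 6. Since 2 | 6, solutions exist.

Yes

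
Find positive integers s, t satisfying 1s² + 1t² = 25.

Try small values of s and check whether (25 - 1s²)/1 is a perfect square.
s = 4: 1·4² = 16, so 1t² = 25 - 16 = 9, giving t² = 9, t = 3.
Check: 1·4² + 1·3² = 16 + 9 = 25 ✓

s = 4, t = 3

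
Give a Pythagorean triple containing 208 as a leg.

We need the other leg and hypotenuse such that 208² + x² = c².
Take x = 105, c = 233: 208² + 105² = 43264 + 11025 = 54289 = 233² ✓
Triple: (105, 208, 233)

(105, 208, 233)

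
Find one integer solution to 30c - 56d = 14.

Step 1: Check solvability.
gcd(30, 56) = 2
Since 2 divides 14, solutions exist.

Step 2: Apply extended Euclidean algorithm to find gcd.
We find integers such that 30*x0 + 56*y0 = 2

Step 3: Scale the particular solution.
Multiply by 14/2 = 7:
c = -91, d = -49

Step 4: Verify.
30*(-91) - 56*(-49) = 14 = 14 ✓

c = -91, d = -49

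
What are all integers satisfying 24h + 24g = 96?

Step 1: Compute gcd(24, 24) = 24.
Since 24 divides 96, solutions exist.

Step 2: Find a particular solution using extended Euclidean algorithm.
We get h₀ = 0, g₀ = 4.
Check: 24*0 + 24*4 = 96 = 96 ✓

Step 3: Write the general solution.
h = 0 + (24/24)t = 0 + 1t
g = 4 - (24/24)t = 4 - 1t
for any integer t.

h = 0 + 1t, g = 4 - 1t for integer t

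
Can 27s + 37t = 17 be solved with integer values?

Step 1: Compute gcd(27, 37).
gcd(27, 37) = 1

Step 2: Check divisibility.
Does 1 divide 17? 17 = 1 x 17, so yes.

By the theorem on linear Diophantine equations, 27s + 37t = 17 has integer solutions if and only if gcd(27, 37) divides 17. Since 1 | 17, solutions exist.

Yes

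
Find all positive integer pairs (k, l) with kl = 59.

The positive divisors of 59 are: 1, 59.
Each divisor d gives the pair (d, 59/d):
(1, 59), (59, 1)

(1, 59), (59, 1)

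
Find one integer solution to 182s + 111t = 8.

Step 1: Check solvability.
gcd(182, 111) = 1
Since 1 divides 8, solutions exist.

Step 2: Apply extended Euclidean algorithm to find gcd.
We find integers such that 182*x0 + 111*y0 = 1

Step 3: Scale the particular solution.
Multiply by 8/1 = 8:
s = -200, t = 328

Step 4: Verify.
182*(-200) + 111*(328) = 8 = 8 ✓

s = -200, t = 328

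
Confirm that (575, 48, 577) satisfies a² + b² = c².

Compute a² + b² = 575² + 48² = 330625 + 2304 = 332929
Compute c² = 577² = 332929
Since 332929 = 332929, confirmed.

Yes, it is a Pythagorean triple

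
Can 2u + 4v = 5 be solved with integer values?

Step 1: Compute gcd(2, 4).
gcd(2, 4) = 2

Step 2: Check divisibility.
Does 2 divide 5? 5 = 2 x 2 + 1, so no.

By the theorem on linear Diophantine equations, 2u + 4v = 5 has integer solutions if and only if gcd(2, 4) divides 5. Since 2 does not divide 5, no solutions exist.

No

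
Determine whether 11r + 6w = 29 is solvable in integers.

Step 1: Compute gcd(11, 6).
gcd(11, 6) = 1

Step 2: Check divisibility.
Does 1 divide 29? 29 = 1 x 29, so yes.

By the theorem on linear Diophantine equations, 11r + 6w = 29 has integer solutions if and only if gcd(11, 6) divides 29. Since 1 | 29, solutions exist.

Yes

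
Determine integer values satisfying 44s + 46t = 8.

Step 1: Check solvability.
gcd(44, 46) = 2
Since 2 divides 8, solutions exist.

Step 2: Apply extended Euclidean algorithm to find gcd.
We find integers such that 44*x0 + 46*y0 = 2

Step 3: Scale the particular solution.
Multiply by 8/2 = 4:
s = -4, t = 4

Step 4: Verify.
44*(-4) + 46*(4) = 8 = 8 ✓

s = -4, t = 4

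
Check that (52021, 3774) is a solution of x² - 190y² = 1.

Compute x² = 52021² = 2706184441
Compute 190y² = 190·3774² = 190·14243076 = 2706184440
x² - 190y² = 2706184441 - 2706184440 = 1
Since this equals 1, (52021, 3774) is a solution.

Yes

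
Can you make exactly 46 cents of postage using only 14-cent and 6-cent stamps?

We need non-negative x, y with 14x + 6y = 46.
gcd(14, 6) = 2 divides 46, so integer solutions exist.
Search for a non-negative one: x = 2 gives 6y = 46 - 28 = 18, so y = 3.
Check: 14·2 + 6·3 = 46 ✓

Yes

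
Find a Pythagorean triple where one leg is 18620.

We need the other leg and hypotenuse such that 18620² + x² = c².
Take x = 5775, c = 19495: 18620² + 5775² = 346704400 + 33350625 = 380055025 = 19495² ✓
Triple: (5775, 18620, 19495)

(5775, 18620, 19495)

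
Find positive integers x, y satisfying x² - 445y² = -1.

We need x² = 445y² - 1. Try successive y:
y = 1: x² = 445·1² - 1 = 444, not a perfect square
y = 2: x² = 445·2² - 1 = 1779, not a perfect square
y = 3: x² = 445·3² - 1 = 4004, not a perfect square
...
y = 221: x² = 445·221² - 1 = 21734244 = 4662² ✓
Check: 4662² - 445·221² = 21734244 - 21734245 = -1 ✓

x = 4662, y = 221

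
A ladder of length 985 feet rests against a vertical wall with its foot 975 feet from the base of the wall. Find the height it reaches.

The ladder, wall, and ground form a right triangle with hypotenuse 985 and one leg 975.
By the Pythagorean theorem: h² = 985² - 975² = 970225 - 950625 = 19600
h = √19600 = 140 feet

140 feet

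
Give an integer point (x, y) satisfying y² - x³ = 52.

Try small integer x values and check whether x³ + 52 is a perfect square.
x = -3: x³ + 52 = -3³ + 52 = -27 + 52 = 25
Is 25 a perfect square? 5² = 25 ✓
So (x, y) = (-3, 5) is a solution.

x = -3, y = 5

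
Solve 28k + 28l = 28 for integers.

Step 1: Check solvability.
gcd(28, 28) = 28
Since 28 divides 28, solutions exist.

Step 2: Apply extended Euclidean algorithm to find gcd.
We find integers such that 28*x0 + 28*y0 = 28

Step 3: Scale the particular solution.
Multiply by 28/28 = 1:
k = 0, l = 1

Step 4: Verify.
28*(0) + 28*(1) = 28 = 28 ✓

k = 0, l = 1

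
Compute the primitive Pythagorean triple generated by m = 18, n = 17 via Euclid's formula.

a = m² - n² = 18² - 17² = 324 - 289 = 35
b = 2mn = 2·18·17 = 612
c = m² + n² = 324 + 289 = 613
Verify: 35² + 612² = 1225 + 374544 = 375769 = 613² ✓

(35, 612, 613)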